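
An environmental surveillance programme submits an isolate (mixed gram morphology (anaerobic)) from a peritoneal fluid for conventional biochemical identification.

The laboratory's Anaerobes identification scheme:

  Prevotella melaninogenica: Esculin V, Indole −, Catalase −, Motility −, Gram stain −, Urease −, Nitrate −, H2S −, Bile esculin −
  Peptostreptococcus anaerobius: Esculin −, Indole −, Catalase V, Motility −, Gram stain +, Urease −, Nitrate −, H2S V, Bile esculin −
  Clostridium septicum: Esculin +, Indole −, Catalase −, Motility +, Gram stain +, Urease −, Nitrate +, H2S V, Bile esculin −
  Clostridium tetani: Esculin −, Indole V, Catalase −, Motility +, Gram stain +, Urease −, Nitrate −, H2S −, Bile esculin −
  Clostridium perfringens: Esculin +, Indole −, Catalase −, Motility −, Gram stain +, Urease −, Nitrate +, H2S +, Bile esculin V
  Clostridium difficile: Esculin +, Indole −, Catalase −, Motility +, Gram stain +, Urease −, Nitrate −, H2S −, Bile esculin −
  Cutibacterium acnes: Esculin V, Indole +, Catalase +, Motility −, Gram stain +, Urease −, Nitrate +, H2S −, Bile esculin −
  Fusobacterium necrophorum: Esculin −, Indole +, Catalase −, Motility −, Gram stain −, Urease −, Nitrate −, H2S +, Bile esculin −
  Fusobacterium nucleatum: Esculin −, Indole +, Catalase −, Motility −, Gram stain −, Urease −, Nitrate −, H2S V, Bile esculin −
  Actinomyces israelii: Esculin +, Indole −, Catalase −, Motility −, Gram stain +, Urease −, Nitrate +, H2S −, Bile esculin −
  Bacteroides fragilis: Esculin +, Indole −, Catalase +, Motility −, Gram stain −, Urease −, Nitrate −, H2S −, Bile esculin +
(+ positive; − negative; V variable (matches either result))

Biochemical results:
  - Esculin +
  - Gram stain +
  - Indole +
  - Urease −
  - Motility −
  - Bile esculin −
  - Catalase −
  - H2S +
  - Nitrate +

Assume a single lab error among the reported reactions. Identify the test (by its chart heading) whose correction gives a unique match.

Indole

As reported, no row in the chart matches all 9 reactions.
Reversing Esculin → still no organism matches.
Reversing Gram stain → still no organism matches.
Reversing Catalase → still no organism matches.
Reversing Indole (to −) → unique match: Clostridium perfringens.
Reversing H2S → still no organism matches.
Reversing Motility → still no organism matches.
Reversing Bile esculin → still no organism matches.
Reversing Nitrate → still no organism matches.
Reversing Urease → still no organism matches.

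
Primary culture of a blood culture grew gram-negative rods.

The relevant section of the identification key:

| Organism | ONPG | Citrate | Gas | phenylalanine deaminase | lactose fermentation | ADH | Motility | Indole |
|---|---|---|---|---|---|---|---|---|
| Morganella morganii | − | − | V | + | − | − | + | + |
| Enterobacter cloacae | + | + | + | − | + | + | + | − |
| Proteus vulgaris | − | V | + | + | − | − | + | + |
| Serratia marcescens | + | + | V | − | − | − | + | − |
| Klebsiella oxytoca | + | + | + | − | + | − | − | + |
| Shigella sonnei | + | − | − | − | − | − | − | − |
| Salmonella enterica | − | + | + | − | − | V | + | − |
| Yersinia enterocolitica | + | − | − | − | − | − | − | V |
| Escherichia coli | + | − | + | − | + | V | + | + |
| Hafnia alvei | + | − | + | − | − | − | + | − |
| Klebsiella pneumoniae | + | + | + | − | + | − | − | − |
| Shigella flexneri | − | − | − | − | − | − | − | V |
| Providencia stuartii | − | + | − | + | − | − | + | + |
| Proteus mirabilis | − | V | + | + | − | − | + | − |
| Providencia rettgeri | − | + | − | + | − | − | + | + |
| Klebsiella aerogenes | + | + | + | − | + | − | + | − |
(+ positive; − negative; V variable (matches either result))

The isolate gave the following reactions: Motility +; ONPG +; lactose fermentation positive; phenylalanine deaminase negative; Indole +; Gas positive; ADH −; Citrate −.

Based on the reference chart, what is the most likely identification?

Escherichia coli

ONPG +: excludes 7 organisms — 9 left.
ADH −: excludes Enterobacter cloacae — 8 left.
lactose fermentation +: excludes Serratia marcescens, Shigella sonnei, Yersinia enterocolitica, Hafnia alvei — 4 left.
Motility +: excludes Klebsiella oxytoca, Klebsiella pneumoniae — 2 left.
Gas +: all 2 remaining candidates are consistent.
Citrate −: excludes Klebsiella aerogenes — 1 left.
Indole +: the one remaining candidate is consistent.
phenylalanine deaminase −: the one remaining candidate is consistent.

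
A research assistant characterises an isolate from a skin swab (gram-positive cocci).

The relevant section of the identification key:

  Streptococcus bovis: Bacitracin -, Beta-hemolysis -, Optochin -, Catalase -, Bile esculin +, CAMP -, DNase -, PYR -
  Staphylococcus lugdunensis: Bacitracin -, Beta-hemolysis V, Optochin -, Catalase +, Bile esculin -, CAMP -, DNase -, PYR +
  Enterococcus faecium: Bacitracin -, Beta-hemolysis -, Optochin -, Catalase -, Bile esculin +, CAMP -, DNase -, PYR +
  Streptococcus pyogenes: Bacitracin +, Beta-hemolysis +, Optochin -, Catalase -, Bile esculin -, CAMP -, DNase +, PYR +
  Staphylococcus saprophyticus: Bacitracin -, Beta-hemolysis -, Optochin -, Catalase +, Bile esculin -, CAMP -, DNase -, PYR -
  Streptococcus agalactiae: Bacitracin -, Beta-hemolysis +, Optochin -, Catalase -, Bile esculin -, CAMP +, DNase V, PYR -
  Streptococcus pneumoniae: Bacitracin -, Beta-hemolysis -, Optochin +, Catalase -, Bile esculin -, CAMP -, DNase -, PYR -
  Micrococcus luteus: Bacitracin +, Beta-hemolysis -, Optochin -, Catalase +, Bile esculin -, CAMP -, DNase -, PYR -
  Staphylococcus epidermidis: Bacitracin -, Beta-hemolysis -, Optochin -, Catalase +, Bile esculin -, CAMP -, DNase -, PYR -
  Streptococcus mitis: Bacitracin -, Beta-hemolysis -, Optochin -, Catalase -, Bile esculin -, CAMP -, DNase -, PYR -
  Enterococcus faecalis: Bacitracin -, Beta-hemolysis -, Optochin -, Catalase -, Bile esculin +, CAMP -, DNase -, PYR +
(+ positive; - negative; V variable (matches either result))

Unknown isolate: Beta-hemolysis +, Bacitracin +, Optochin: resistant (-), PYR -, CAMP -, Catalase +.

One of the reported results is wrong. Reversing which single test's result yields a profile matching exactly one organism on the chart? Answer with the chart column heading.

Beta-hemolysis

As reported, no row in the chart matches all 6 reactions.
Reversing Optochin → still no organism matches.
Reversing Beta-hemolysis (to -) → unique match: Micrococcus luteus.
Reversing Catalase → still no organism matches.
Reversing Bacitracin → still no organism matches.
Reversing CAMP → still no organism matches.
Reversing PYR → still no organism matches.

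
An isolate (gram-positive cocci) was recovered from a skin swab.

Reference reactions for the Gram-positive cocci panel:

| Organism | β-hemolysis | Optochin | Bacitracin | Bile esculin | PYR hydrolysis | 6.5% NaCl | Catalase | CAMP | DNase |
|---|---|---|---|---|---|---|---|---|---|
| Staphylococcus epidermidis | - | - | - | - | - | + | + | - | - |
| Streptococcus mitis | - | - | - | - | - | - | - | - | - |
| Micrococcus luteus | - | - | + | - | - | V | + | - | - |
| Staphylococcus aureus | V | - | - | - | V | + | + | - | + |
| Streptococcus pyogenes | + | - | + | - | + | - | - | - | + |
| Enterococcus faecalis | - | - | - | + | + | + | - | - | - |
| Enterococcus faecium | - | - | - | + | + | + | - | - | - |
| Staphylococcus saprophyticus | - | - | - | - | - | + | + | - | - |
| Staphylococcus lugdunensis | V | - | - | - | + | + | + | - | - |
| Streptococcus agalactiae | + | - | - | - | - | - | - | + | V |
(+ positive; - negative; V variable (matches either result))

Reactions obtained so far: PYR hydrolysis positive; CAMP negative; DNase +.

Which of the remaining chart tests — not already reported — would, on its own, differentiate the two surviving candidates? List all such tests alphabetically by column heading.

6.5% NaCl, Bacitracin, Catalase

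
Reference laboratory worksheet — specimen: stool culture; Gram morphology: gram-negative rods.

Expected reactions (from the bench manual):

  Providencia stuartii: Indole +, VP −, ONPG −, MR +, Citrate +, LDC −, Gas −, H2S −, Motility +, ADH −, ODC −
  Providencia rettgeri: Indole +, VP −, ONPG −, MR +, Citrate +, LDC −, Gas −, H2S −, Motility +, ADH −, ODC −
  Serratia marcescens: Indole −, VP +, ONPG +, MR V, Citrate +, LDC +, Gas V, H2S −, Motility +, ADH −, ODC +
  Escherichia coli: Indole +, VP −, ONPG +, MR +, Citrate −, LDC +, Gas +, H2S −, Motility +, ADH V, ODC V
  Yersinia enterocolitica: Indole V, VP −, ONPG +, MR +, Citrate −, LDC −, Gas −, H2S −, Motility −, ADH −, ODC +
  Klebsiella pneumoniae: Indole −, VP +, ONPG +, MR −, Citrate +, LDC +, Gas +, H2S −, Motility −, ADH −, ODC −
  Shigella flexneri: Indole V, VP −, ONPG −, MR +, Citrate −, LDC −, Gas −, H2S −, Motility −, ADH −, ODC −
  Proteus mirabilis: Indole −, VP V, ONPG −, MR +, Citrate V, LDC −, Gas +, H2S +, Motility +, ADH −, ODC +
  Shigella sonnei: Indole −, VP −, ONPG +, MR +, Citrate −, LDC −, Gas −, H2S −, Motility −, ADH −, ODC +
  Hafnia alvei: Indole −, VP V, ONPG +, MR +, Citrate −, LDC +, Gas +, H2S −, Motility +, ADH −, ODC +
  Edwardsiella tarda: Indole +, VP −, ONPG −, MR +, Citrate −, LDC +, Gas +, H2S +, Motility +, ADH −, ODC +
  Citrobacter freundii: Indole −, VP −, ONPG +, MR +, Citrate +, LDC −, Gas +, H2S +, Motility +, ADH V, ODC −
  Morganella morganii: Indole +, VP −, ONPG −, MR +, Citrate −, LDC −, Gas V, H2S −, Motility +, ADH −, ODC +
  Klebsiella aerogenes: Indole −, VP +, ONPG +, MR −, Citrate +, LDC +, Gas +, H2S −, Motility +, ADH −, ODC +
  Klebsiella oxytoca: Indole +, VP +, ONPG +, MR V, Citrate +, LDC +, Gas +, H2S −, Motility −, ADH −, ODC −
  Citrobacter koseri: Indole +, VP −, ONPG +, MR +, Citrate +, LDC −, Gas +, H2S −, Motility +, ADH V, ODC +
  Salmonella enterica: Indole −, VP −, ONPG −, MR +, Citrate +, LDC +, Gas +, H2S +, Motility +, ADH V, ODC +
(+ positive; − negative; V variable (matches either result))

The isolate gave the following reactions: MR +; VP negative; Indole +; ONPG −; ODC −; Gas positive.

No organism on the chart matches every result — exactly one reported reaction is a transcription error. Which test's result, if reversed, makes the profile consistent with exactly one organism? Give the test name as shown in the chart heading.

As reported, no row in the chart matches all 6 reactions.
Reversing VP → still no organism matches.
Reversing Indole → still no organism matches.
Reversing MR → still no organism matches.
Reversing ONPG (to +) → unique match: Escherichia coli.
Reversing Gas → 3 organisms match (not unique).
Reversing ODC → 2 organisms match (not unique).

ONPG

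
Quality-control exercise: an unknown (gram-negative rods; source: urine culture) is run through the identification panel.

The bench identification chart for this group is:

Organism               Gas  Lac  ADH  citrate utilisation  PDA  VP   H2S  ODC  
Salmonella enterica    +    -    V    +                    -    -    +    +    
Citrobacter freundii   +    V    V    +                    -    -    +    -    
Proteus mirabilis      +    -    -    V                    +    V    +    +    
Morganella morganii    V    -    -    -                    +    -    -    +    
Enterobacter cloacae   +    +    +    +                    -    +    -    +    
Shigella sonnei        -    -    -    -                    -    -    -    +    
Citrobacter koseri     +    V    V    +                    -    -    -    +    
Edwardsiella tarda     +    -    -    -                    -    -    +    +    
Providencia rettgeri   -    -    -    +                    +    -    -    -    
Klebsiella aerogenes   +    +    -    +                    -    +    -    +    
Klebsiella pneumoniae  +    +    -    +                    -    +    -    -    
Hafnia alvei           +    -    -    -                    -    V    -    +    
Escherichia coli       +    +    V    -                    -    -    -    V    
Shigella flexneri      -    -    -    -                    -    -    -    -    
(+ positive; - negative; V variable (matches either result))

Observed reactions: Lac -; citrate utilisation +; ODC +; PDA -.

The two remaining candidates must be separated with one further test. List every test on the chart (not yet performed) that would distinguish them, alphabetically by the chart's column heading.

H2S

citrate utilisation +: excludes 6 organisms — 8 left.
PDA -: excludes Proteus mirabilis, Providencia rettgeri — 6 left.
Lac -: excludes Enterobacter cloacae, Klebsiella aerogenes, Klebsiella pneumoniae — 3 left.
ODC +: excludes Citrobacter freundii — 2 left.
Two candidates remain: Citrobacter koseri and Salmonella enterica.
  Gas: + vs + — same for both, does not separate.
  ADH: V vs V — variable for at least one, does not separate.
  VP: - vs - — same for both, does not separate.
  H2S: Citrobacter koseri -, Salmonella enterica + — discriminates.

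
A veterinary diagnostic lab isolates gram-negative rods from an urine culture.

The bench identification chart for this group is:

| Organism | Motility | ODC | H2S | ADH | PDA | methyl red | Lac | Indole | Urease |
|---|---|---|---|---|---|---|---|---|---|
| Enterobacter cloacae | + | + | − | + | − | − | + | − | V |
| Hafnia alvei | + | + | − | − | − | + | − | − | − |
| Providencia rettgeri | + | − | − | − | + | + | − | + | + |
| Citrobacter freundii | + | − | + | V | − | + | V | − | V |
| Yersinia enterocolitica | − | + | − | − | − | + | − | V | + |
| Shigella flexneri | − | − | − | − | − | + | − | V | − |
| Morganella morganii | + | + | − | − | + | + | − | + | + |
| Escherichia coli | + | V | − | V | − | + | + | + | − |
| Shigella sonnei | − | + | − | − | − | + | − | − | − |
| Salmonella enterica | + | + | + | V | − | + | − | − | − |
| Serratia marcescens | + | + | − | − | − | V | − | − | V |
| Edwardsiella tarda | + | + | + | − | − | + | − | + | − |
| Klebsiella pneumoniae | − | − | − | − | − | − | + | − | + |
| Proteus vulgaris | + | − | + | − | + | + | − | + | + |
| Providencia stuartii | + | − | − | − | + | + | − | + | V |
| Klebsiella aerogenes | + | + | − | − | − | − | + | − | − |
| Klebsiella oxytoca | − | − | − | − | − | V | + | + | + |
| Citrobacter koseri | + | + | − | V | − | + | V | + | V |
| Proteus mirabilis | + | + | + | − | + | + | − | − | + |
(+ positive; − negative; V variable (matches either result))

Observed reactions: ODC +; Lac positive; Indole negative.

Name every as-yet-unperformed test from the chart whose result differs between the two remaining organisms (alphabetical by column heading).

ADH

Lac +: excludes 12 organisms — 7 left.
ODC +: excludes Citrobacter freundii, Klebsiella pneumoniae, Klebsiella oxytoca — 4 left.
Indole −: excludes Escherichia coli, Citrobacter koseri — 2 left.
Two candidates remain: Enterobacter cloacae and Klebsiella aerogenes.
  Motility: + vs + — same for both, does not separate.
  H2S: − vs − — same for both, does not separate.
  ADH: Enterobacter cloacae +, Klebsiella aerogenes − — discriminates.
  PDA: − vs − — same for both, does not separate.
  methyl red: − vs − — same for both, does not separate.
  Urease: V vs − — variable for at least one, does not separate.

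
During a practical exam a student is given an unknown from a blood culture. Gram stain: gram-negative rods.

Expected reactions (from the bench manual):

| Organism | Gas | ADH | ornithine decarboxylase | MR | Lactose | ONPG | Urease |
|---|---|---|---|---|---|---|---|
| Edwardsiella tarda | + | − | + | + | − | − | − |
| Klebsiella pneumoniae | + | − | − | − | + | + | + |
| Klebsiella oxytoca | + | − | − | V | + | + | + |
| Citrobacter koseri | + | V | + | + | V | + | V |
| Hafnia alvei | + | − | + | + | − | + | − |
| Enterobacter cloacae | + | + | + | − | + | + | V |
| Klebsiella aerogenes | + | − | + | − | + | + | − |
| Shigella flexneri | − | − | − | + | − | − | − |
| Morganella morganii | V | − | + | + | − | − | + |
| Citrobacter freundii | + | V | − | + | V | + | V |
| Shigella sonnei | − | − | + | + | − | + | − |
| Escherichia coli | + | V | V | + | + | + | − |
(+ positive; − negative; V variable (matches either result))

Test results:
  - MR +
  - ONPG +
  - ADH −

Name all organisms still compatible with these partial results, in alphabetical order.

Citrobacter freundii, Citrobacter koseri, Escherichia coli, Hafnia alvei, Klebsiella oxytoca, Shigella sonnei

MR +: excludes Klebsiella pneumoniae, Enterobacter cloacae, Klebsiella aerogenes — 9 left.
ONPG +: excludes Edwardsiella tarda, Shigella flexneri, Morganella morganii — 6 left.
ADH −: all 6 remaining candidates are consistent.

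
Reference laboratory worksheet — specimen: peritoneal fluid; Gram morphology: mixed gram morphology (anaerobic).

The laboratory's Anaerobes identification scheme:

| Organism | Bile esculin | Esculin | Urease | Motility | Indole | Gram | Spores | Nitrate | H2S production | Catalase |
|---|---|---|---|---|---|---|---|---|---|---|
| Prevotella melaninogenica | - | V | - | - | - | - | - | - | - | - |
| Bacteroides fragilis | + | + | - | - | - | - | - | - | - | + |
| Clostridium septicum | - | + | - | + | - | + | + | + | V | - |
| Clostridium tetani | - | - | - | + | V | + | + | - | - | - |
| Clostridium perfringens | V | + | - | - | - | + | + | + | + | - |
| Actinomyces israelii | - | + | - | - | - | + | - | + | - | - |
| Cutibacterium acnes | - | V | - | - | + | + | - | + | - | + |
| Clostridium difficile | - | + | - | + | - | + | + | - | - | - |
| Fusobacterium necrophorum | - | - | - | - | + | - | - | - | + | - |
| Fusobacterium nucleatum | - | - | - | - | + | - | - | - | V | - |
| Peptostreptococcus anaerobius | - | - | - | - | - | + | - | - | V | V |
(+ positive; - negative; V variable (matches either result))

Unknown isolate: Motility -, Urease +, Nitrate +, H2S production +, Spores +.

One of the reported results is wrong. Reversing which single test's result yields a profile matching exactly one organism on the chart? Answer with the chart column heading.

As reported, no row in the chart matches all 5 reactions.
Reversing Motility → still no organism matches.
Reversing Spores → still no organism matches.
Reversing Urease (to -) → unique match: Clostridium perfringens.
Reversing Nitrate → still no organism matches.
Reversing H2S production → still no organism matches.

Urease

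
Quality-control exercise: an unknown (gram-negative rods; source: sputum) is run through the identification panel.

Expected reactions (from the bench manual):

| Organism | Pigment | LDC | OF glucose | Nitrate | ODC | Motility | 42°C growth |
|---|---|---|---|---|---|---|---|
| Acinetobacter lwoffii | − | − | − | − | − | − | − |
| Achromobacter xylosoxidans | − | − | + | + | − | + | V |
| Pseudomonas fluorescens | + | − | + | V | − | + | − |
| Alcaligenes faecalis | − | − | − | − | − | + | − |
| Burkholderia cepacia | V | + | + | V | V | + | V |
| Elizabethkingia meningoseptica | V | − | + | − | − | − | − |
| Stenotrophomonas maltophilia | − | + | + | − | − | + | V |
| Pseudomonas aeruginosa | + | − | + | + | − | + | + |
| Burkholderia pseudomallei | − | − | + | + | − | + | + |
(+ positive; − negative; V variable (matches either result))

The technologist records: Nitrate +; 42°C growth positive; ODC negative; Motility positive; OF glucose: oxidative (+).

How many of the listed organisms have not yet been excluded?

ODC −: all 9 remaining candidates are consistent.
Nitrate +: excludes Acinetobacter lwoffii, Alcaligenes faecalis, Elizabethkingia meningoseptica, Stenotrophomonas maltophilia — 5 left.
Motility +: all 5 remaining candidates are consistent.
42°C growth +: excludes Pseudomonas fluorescens — 4 left.
OF glucose +: all 4 remaining candidates are consistent.
Still consistent: Achromobacter xylosoxidans, Burkholderia cepacia, Burkholderia pseudomallei, Pseudomonas aeruginosa.

4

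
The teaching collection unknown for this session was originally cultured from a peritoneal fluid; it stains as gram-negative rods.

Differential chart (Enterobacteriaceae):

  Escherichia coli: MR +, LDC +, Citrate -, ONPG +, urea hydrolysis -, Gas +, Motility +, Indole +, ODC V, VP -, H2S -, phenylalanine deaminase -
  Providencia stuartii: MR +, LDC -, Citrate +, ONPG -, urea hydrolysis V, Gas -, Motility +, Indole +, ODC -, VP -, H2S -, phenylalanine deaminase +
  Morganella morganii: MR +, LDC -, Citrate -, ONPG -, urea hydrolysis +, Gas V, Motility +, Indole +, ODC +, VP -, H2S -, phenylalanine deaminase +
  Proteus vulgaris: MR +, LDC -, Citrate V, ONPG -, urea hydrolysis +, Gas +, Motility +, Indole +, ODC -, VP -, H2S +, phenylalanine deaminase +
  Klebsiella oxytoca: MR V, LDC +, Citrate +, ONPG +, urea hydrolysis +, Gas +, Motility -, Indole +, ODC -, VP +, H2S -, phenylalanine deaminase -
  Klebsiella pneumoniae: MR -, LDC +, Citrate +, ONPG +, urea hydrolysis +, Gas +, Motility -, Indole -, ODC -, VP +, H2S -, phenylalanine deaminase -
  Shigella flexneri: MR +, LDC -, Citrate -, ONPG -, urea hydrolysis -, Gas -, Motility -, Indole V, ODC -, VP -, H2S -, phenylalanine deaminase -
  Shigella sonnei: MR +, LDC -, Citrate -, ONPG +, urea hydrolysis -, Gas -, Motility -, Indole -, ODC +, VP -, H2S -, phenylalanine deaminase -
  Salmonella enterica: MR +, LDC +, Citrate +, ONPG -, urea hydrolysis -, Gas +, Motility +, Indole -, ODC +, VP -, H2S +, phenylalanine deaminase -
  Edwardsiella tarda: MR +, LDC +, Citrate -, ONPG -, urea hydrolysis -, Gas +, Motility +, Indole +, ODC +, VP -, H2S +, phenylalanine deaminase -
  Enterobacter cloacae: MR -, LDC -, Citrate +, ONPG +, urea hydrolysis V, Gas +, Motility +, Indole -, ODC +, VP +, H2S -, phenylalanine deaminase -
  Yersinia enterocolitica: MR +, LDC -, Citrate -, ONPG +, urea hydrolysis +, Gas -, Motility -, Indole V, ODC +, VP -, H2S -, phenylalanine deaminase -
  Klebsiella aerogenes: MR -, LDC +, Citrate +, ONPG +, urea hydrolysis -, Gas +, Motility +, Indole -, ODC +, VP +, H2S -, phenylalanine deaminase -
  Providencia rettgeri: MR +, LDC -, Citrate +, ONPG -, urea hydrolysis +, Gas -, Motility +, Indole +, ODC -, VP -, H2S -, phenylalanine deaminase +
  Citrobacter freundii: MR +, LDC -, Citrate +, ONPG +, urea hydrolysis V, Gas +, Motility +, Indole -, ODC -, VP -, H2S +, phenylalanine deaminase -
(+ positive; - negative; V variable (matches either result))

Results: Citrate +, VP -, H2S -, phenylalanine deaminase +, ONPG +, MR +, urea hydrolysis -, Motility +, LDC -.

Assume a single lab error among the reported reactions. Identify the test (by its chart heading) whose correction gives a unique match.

As reported, no row in the chart matches all 9 reactions.
Reversing MR → still no organism matches.
Reversing H2S → still no organism matches.
Reversing ONPG (to -) → unique match: Providencia stuartii.
Reversing urea hydrolysis → still no organism matches.
Reversing Citrate → still no organism matches.
Reversing LDC → still no organism matches.
Reversing phenylalanine deaminase → still no organism matches.
Reversing VP → still no organism matches.
Reversing Motility → still no organism matches.

ONPG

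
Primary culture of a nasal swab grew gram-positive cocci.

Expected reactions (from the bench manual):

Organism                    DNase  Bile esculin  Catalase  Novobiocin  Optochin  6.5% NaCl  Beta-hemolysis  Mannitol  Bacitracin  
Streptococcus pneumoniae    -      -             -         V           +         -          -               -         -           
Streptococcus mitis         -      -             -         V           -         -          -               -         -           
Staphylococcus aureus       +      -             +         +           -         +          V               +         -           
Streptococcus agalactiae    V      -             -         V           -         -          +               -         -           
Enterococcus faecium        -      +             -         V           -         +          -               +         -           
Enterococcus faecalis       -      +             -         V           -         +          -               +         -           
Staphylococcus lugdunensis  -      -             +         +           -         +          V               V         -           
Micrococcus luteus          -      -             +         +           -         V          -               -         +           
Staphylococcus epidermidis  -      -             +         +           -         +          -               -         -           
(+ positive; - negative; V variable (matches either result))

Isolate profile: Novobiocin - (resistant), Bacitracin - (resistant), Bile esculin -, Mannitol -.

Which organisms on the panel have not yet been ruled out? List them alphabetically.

Bacitracin -: excludes Micrococcus luteus — 8 left.
Mannitol -: excludes Staphylococcus aureus, Enterococcus faecium, Enterococcus faecalis — 5 left.
Bile esculin -: all 5 remaining candidates are consistent.
Novobiocin -: excludes Staphylococcus lugdunensis, Staphylococcus epidermidis — 3 left.

Streptococcus agalactiae, Streptococcus mitis, Streptococcus pneumoniae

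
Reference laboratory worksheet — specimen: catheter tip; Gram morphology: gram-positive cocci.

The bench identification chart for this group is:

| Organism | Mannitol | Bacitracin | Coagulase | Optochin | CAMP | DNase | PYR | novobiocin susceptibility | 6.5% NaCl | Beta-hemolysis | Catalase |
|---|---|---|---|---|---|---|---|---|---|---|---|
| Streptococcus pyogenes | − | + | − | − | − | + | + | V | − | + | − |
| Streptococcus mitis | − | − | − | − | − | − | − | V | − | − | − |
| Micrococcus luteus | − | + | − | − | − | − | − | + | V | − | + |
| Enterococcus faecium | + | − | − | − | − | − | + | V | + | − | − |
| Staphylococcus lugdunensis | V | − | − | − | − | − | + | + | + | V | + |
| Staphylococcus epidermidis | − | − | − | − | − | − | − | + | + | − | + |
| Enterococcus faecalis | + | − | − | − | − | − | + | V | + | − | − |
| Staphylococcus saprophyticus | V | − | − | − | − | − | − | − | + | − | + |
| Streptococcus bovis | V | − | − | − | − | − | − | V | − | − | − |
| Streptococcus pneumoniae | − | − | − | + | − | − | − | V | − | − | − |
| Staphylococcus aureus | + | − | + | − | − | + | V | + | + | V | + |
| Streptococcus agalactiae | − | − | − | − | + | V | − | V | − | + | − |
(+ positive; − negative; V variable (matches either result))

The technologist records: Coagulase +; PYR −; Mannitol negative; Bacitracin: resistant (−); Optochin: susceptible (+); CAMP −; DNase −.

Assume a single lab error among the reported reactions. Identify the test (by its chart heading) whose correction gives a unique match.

As reported, no row in the chart matches all 7 reactions.
Reversing Optochin → still no organism matches.
Reversing PYR → still no organism matches.
Reversing Mannitol → still no organism matches.
Reversing CAMP → still no organism matches.
Reversing DNase → still no organism matches.
Reversing Coagulase (to −) → unique match: Streptococcus pneumoniae.
Reversing Bacitracin → still no organism matches.

Coagulase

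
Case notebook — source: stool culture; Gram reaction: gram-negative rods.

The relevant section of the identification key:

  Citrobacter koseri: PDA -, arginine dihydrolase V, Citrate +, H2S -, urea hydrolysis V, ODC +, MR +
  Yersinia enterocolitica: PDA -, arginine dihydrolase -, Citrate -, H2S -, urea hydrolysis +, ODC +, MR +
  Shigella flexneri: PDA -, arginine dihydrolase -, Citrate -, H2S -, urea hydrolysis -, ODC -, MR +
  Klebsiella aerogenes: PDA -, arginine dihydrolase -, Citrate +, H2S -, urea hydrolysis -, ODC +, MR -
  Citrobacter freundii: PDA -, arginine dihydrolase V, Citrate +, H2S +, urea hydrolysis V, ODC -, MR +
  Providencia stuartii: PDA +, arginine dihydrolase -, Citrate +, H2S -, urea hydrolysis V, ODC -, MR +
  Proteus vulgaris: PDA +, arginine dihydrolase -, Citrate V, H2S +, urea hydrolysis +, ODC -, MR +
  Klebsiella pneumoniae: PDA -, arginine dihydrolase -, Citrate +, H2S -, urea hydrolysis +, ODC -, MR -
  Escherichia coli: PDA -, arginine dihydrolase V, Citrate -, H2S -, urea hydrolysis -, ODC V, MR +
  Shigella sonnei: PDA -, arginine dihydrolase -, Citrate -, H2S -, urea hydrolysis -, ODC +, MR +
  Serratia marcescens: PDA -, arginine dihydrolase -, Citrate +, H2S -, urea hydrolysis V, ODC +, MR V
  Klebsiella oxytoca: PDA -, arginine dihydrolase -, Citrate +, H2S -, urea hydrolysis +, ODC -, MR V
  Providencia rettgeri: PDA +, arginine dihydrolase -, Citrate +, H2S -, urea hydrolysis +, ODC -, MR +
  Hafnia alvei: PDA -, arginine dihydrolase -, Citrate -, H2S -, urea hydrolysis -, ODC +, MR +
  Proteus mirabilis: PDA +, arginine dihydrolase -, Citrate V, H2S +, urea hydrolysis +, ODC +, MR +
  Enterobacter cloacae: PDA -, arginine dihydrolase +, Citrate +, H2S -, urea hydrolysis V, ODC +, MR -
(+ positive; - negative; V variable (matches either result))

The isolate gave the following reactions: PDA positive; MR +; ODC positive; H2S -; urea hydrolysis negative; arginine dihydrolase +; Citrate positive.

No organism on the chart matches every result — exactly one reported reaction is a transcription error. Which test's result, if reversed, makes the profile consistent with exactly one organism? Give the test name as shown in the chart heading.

As reported, no row in the chart matches all 7 reactions.
Reversing urea hydrolysis → still no organism matches.
Reversing PDA (to -) → unique match: Citrobacter koseri.
Reversing Citrate → still no organism matches.
Reversing ODC → still no organism matches.
Reversing arginine dihydrolase → still no organism matches.
Reversing MR → still no organism matches.
Reversing H2S → still no organism matches.

PDA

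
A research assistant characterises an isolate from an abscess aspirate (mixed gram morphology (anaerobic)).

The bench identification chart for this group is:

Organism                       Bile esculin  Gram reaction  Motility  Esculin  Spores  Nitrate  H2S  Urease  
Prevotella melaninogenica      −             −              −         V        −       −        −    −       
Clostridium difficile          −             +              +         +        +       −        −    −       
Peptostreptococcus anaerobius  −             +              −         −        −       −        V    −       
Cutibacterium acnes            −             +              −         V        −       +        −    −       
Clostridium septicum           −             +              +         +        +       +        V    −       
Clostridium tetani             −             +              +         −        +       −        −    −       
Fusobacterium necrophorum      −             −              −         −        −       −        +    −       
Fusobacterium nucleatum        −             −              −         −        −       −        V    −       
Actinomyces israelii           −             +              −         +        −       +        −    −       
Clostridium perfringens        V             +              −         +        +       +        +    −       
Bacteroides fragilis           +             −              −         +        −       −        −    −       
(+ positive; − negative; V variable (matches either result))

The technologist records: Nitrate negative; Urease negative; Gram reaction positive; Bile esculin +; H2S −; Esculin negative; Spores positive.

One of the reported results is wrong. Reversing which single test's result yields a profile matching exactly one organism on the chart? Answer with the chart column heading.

As reported, no row in the chart matches all 7 reactions.
Reversing H2S → still no organism matches.
Reversing Bile esculin (to −) → unique match: Clostridium tetani.
Reversing Nitrate → still no organism matches.
Reversing Esculin → still no organism matches.
Reversing Spores → still no organism matches.
Reversing Urease → still no organism matches.
Reversing Gram reaction → still no organism matches.

Bile esculin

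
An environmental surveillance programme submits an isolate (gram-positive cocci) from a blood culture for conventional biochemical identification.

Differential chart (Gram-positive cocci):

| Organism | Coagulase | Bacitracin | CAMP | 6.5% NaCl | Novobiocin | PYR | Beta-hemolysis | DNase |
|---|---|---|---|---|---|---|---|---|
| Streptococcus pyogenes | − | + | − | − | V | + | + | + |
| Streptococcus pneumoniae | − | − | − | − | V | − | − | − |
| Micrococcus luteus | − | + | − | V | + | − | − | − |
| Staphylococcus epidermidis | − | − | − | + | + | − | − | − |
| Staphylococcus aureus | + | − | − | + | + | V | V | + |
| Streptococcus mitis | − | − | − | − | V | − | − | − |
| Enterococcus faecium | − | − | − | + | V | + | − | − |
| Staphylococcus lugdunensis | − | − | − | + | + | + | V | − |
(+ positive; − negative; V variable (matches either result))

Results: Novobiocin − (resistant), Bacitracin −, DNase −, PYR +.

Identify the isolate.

Enterococcus faecium

PYR +: excludes Streptococcus pneumoniae, Micrococcus luteus, Staphylococcus epidermidis, Streptococcus mitis — 4 left.
Bacitracin −: excludes Streptococcus pyogenes — 3 left.
DNase −: excludes Staphylococcus aureus — 2 left.
Novobiocin −: excludes Staphylococcus lugdunensis — 1 left.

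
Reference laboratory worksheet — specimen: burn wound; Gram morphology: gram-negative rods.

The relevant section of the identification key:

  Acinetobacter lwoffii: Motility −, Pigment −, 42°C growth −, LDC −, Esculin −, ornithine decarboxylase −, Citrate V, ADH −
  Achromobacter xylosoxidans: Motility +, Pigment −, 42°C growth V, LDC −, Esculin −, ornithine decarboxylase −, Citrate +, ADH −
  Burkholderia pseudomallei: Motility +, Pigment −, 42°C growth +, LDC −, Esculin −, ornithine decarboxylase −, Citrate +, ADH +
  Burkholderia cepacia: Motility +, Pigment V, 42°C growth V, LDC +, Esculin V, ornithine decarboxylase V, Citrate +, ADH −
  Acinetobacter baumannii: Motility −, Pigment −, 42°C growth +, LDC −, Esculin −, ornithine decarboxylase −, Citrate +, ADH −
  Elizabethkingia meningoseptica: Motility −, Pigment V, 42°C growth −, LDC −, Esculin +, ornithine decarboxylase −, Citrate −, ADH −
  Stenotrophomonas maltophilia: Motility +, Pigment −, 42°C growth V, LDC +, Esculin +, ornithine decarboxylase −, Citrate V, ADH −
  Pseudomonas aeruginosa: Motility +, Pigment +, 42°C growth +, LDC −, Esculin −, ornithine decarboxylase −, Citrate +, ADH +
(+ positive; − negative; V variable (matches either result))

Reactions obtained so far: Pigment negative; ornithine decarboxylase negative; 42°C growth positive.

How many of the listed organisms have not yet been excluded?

5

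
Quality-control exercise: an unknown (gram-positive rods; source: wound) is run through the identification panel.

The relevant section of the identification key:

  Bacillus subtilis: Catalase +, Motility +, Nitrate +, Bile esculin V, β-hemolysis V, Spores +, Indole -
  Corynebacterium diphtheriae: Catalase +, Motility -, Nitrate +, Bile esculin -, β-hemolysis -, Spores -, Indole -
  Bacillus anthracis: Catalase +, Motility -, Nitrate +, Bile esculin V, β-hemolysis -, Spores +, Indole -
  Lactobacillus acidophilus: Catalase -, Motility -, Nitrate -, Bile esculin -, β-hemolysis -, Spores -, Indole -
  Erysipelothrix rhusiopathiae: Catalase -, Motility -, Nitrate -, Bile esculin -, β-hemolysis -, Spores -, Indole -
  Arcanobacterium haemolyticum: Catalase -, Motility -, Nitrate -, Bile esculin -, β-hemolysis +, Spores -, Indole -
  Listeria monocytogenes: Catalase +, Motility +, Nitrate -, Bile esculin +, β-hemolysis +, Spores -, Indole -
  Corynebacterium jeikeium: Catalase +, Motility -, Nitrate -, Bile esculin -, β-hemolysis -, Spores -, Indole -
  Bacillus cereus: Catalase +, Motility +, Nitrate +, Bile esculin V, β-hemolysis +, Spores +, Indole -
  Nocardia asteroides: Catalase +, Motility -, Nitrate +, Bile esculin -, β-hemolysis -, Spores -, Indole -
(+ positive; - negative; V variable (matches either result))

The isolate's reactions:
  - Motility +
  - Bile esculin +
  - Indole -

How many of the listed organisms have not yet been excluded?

Bile esculin +: excludes 6 organisms — 4 left.
Indole -: all 4 remaining candidates are consistent.
Motility +: excludes Bacillus anthracis — 3 left.
Still consistent: Bacillus cereus, Bacillus subtilis, Listeria monocytogenes.

3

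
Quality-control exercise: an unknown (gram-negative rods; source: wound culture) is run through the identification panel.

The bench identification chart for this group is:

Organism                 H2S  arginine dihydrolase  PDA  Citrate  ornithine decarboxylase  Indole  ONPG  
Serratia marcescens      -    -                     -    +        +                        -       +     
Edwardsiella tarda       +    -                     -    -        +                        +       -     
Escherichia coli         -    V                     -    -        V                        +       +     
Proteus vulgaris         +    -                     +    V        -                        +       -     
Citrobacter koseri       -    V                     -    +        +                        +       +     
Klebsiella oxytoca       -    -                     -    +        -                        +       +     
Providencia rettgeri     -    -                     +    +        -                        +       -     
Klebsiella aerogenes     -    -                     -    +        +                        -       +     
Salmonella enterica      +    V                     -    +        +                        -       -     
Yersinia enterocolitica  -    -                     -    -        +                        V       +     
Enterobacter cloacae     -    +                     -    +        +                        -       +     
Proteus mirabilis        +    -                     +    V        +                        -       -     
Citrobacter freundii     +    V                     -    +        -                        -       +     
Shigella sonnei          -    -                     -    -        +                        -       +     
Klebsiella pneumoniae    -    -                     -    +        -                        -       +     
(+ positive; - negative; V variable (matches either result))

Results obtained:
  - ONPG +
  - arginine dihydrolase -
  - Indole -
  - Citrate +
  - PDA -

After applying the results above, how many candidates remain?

ONPG +: excludes 5 organisms — 10 left.
PDA -: all 10 remaining candidates are consistent.
Indole -: excludes Escherichia coli, Citrobacter koseri, Klebsiella oxytoca — 7 left.
Citrate +: excludes Yersinia enterocolitica, Shigella sonnei — 5 left.
arginine dihydrolase -: excludes Enterobacter cloacae — 4 left.
Still consistent: Citrobacter freundii, Klebsiella aerogenes, Klebsiella pneumoniae, Serratia marcescens.

4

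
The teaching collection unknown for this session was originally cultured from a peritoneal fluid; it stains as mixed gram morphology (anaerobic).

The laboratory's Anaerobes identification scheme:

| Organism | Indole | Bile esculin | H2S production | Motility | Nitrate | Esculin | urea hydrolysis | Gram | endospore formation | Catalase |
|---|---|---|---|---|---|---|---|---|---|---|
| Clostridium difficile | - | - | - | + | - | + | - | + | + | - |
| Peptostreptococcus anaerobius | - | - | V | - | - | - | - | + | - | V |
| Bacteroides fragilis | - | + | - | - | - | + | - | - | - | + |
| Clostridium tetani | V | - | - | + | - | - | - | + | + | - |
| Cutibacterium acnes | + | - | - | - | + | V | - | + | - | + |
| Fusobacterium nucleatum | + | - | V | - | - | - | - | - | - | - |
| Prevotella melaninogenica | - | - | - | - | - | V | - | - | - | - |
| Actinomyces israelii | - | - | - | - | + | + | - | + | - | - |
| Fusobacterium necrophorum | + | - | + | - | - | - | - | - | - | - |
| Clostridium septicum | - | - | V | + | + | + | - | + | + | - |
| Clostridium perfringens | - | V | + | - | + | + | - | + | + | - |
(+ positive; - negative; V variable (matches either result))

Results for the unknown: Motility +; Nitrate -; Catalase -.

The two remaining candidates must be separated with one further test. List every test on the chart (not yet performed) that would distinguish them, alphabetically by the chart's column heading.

Catalase -: excludes Bacteroides fragilis, Cutibacterium acnes — 9 left.
Nitrate -: excludes Actinomyces israelii, Clostridium septicum, Clostridium perfringens — 6 left.
Motility +: excludes Peptostreptococcus anaerobius, Fusobacterium nucleatum, Prevotella melaninogenica, Fusobacterium necrophorum — 2 left.
Two candidates remain: Clostridium difficile and Clostridium tetani.
  Indole: - vs V — variable for at least one, does not separate.
  Bile esculin: - vs - — same for both, does not separate.
  H2S production: - vs - — same for both, does not separate.
  Esculin: Clostridium difficile +, Clostridium tetani - — discriminates.
  urea hydrolysis: - vs - — same for both, does not separate.
  Gram: + vs + — same for both, does not separate.
  endospore formation: + vs + — same for both, does not separate.

Esculin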